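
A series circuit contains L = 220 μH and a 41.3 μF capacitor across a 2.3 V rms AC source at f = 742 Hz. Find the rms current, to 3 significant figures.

ω = 2πf = 4662 rad/s
X_L = ωL = 1.03 Ω
X_C = 1/(ωC) = 5.19 Ω
Net reactance X = X_L − X_C = -4.17 Ω
Z = − j4.17 Ω
|Z| = √(0² + 4.17²) = 4.17 Ω
I = V/|Z| = 2.3/4.17 = 552 mA

552 mA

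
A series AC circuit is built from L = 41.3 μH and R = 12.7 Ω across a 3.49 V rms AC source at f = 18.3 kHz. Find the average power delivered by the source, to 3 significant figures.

ω = 2πf = 115000 rad/s
X_L = ωL = 4.75 Ω
Z = 12.7 + j4.75 Ω
|Z| = √(12.7² + 4.75²) = 13.6 Ω
∠Z = arctan(4.75/12.7) = 20.5°
I = V/|Z| = 257 mA
P = VI cos φ = 3.49 × 0.257 × cos(20.5°) = 841 mW

841 mW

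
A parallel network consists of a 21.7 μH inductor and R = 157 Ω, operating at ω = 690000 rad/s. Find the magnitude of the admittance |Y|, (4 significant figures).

67.09 mS

X_L = ωL = 14.97 Ω
Parallel: admittances add. Y = 1/R + 1/(jωL)
Y = (0.006369 − j0.06679) S
|Y| = 0.06709 S → |Z| = 1/|Y| = 14.91 Ω, ∠Z = −∠Y = 84.55°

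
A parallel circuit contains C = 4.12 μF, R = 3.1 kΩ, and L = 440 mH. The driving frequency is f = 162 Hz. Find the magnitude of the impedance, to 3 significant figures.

503 Ω

ω = 2πf = 1018 rad/s
X_L = ωL = 448 Ω
X_C = 1/(ωC) = 238 Ω
Parallel: admittances add. Y = 1/R + 1/(jωL) + jωC
Y = (0.000323 + j0.00196) S
|Y| = 0.00199 S → |Z| = 1/|Y| = 503 Ω, ∠Z = −∠Y = -80.7°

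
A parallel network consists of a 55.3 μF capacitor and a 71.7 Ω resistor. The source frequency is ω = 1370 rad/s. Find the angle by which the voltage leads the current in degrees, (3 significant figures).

-79.6°

X_C = 1/(ωC) = 13.2 Ω
Parallel: admittances add. Y = 1/R + jωC
Y = (0.0139 + j0.0758) S
|Y| = 0.0770 S → |Z| = 1/|Y| = 13.0 Ω, ∠Z = −∠Y = -79.6°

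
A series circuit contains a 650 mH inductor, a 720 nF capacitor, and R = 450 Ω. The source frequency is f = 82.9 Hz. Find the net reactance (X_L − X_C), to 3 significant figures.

-2330 Ω

ω = 2πf = 520.9 rad/s
X_L = ωL = 339 Ω
X_C = 1/(ωC) = 2670 Ω
X = 339 − 2670 = -2330 Ω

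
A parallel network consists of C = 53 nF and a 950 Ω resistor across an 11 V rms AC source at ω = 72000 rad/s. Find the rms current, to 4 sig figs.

X_C = 1/(ωC) = 262.1 Ω
Parallel: admittances add. Y = 1/R + jωC
Y = (0.001053 + j0.003816) S
|Y| = 0.003959 S → |Z| = 1/|Y| = 252.6 Ω, ∠Z = −∠Y = -74.58°
I = V/|Z| = 11/252.6 = 43.54 mA

43.54 mA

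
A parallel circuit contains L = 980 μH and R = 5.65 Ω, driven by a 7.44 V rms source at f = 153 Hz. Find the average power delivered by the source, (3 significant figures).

9.80 W

ω = 2πf = 961.3 rad/s
X_L = ωL = 0.942 Ω
Parallel: admittances add. Y = 1/R + 1/(jωL)
Y = (0.177 − j1.06) S
|Y| = 1.08 S → |Z| = 1/|Y| = 0.929 Ω, ∠Z = −∠Y = 80.5°
I = V/|Z| = 8.01 A
P = VI cos φ = 7.44 × 8.01 × cos(80.5°) = 9.80 W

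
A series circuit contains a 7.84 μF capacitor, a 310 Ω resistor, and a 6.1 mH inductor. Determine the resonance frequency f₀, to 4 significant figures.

727.8 Hz

ω₀ = 1/√(LC) = 1/√(0.0061 × 7.84e-06) = 4573 rad/s
f₀ = ω₀/(2π) = 727.8 Hz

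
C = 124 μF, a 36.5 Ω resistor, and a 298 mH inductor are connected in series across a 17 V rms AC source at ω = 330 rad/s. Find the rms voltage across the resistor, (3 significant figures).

X_L = ωL = 98.3 Ω
X_C = 1/(ωC) = 24.4 Ω
Net reactance X = X_L − X_C = 73.9 Ω
Z = 36.5 + j73.9 Ω
|Z| = √(36.5² + 73.9²) = 82.4 Ω
I = V/|Z| = 206 mA
V_R = I·|Z_R| = 0.206 × 36.5 = 7.53 V

7.53 V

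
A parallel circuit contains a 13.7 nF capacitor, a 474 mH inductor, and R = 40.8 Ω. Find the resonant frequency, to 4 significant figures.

ω₀ = 1/√(LC) = 1/√(0.474 × 1.37e-08) = 12410 rad/s
f₀ = ω₀/(2π) = 1.975 kHz

1.975 kHz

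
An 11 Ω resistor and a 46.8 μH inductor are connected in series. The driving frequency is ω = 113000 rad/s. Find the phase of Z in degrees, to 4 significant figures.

X_L = ωL = 5.288 Ω
Z = 11.00 + j5.288 Ω
|Z| = √(11.00² + 5.288²) = 12.21 Ω
∠Z = arctan(5.288/11.00) = 25.68°

25.68°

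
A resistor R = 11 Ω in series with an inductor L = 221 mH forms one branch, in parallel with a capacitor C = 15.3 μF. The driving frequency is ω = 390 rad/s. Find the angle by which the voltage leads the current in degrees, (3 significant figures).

75.0°

X_L = ωL = 86.2 Ω
X_C = 1/(ωC) = 168 Ω
Branch 1 (R+jX_L): Z₁ = 11.0 + j86.2 Ω, |Z₁| = 86.9 Ω
Branch 2 (−jX_C): Z₂ = −j168 Ω
Parallel: Z = Z₁Z₂/(Z₁+Z₂), |Z| = 177 Ω, ∠Z = 75.0°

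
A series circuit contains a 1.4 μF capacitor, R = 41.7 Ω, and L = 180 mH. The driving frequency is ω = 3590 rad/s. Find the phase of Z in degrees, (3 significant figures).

X_L = ωL = 646 Ω
X_C = 1/(ωC) = 199 Ω
Net reactance X = X_L − X_C = 447 Ω
Z = 41.7 + j447 Ω
|Z| = √(41.7² + 447²) = 449 Ω
∠Z = arctan(447/41.7) = 84.7°

84.7°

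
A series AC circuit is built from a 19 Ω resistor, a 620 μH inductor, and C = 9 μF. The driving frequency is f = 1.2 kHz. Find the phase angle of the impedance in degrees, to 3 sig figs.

-27.9°

ω = 2πf = 7540 rad/s
X_L = ωL = 4.67 Ω
X_C = 1/(ωC) = 14.7 Ω
Net reactance X = X_L − X_C = -10.1 Ω
Z = 19.0 − j10.1 Ω
|Z| = √(19.0² + 10.1²) = 21.5 Ω
∠Z = arctan(-10.1/19.0) = -27.9°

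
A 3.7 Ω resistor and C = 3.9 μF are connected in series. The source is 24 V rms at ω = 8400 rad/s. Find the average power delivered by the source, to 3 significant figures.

2.25 W

X_C = 1/(ωC) = 30.5 Ω
Z = 3.70 − j30.5 Ω
|Z| = √(3.70² + 30.5²) = 30.7 Ω
∠Z = arctan(-30.5/3.70) = -83.1°
I = V/|Z| = 781 mA
P = VI cos φ = 24 × 0.781 × cos(-83.1°) = 2.25 W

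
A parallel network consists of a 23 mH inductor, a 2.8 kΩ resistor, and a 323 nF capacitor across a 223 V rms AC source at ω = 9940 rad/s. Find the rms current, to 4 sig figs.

271.4 mA

X_L = ωL = 228.6 Ω
X_C = 1/(ωC) = 311.5 Ω
Parallel: admittances add. Y = 1/R + 1/(jωL) + jωC
Y = (0.0003571 − j0.001163) S
|Y| = 0.001217 S → |Z| = 1/|Y| = 821.7 Ω, ∠Z = −∠Y = 72.94°
I = V/|Z| = 223/821.7 = 271.4 mA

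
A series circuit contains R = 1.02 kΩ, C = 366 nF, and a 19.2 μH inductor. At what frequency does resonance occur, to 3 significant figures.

60.0 kHz

ω₀ = 1/√(LC) = 1/√(1.92e-05 × 3.66e-07) = 377200 rad/s
f₀ = ω₀/(2π) = 60.0 kHz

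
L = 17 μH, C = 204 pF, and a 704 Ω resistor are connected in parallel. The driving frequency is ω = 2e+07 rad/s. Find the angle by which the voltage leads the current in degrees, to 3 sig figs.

X_L = ωL = 340 Ω
X_C = 1/(ωC) = 245 Ω
Parallel: admittances add. Y = 1/R + 1/(jωL) + jωC
Y = (0.00142 + j0.00114) S
|Y| = 0.00182 S → |Z| = 1/|Y| = 549 Ω, ∠Z = −∠Y = -38.7°

-38.7°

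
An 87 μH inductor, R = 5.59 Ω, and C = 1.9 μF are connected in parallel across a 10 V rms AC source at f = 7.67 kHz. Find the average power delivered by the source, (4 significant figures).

ω = 2πf = 48190 rad/s
X_L = ωL = 4.193 Ω
X_C = 1/(ωC) = 10.92 Ω
Parallel: admittances add. Y = 1/R + 1/(jωL) + jωC
Y = (0.1789 − j0.1469) S
|Y| = 0.2315 S → |Z| = 1/|Y| = 4.320 Ω, ∠Z = −∠Y = 39.40°
I = V/|Z| = 2.315 A
P = VI cos φ = 10 × 2.315 × cos(39.40°) = 17.89 W

17.89 W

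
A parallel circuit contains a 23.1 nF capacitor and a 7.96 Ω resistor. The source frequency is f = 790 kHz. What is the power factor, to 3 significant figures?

0.739

ω = 2πf = 4.964e+06 rad/s
X_C = 1/(ωC) = 8.72 Ω
Parallel: admittances add. Y = 1/R + jωC
Y = (0.126 + j0.115) S
|Y| = 0.170 S → |Z| = 1/|Y| = 5.88 Ω, ∠Z = −∠Y = -42.4°
cos φ = cos(-42.4°) = 0.739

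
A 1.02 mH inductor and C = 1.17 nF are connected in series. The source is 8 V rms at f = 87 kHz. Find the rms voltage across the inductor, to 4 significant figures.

ω = 2πf = 546600 rad/s
X_L = ωL = 557.6 Ω
X_C = 1/(ωC) = 1564 Ω
Net reactance X = X_L − X_C = -1006 Ω
Z = − j1006 Ω
|Z| = √(0² + 1006²) = 1006 Ω
I = V/|Z| = 7.952 mA
V_L = I·|Z_L| = 0.007952 × 557.6 = 4.434 V

4.434 V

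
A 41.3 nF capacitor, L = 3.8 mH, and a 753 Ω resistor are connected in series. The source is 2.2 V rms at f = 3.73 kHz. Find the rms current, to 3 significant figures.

ω = 2πf = 23440 rad/s
X_L = ωL = 89.1 Ω
X_C = 1/(ωC) = 1030 Ω
Net reactance X = X_L − X_C = -944 Ω
Z = 753 − j944 Ω
|Z| = √(753² + 944²) = 1210 Ω
I = V/|Z| = 2.2/1210 = 1.82 mA

1.82 mA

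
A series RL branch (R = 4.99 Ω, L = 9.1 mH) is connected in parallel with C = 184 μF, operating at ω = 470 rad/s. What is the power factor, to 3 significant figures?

X_L = ωL = 4.28 Ω
X_C = 1/(ωC) = 11.6 Ω
Branch 1 (R+jX_L): Z₁ = 4.99 + j4.28 Ω, |Z₁| = 6.57 Ω
Branch 2 (−jX_C): Z₂ = −j11.6 Ω
Parallel: Z = Z₁Z₂/(Z₁+Z₂), |Z| = 8.61 Ω, ∠Z = 6.20°
cos φ = cos(6.20°) = 0.994

0.994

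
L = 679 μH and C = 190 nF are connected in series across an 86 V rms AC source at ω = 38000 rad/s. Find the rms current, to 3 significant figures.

X_L = ωL = 25.8 Ω
X_C = 1/(ωC) = 139 Ω
Net reactance X = X_L − X_C = -113 Ω
Z = − j113 Ω
|Z| = √(0² + 113²) = 113 Ω
I = V/|Z| = 86/113 = 763 mA

763 mA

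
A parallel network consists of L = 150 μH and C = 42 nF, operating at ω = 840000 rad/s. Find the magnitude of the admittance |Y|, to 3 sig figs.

27.3 mS

X_L = ωL = 126 Ω
X_C = 1/(ωC) = 28.3 Ω
Parallel: admittances add. Y = 1/(jωL) + jωC
Y = (0 + j0.0273) S
|Y| = 0.0273 S → |Z| = 1/|Y| = 36.6 Ω, ∠Z = −∠Y = -90.0°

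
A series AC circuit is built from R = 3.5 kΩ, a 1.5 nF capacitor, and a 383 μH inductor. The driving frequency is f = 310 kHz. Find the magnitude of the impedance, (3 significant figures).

ω = 2πf = 1.948e+06 rad/s
X_L = ωL = 746 Ω
X_C = 1/(ωC) = 342 Ω
Net reactance X = X_L − X_C = 404 Ω
Z = 3500 + j404 Ω
|Z| = √(3500² + 404²) = 3520 Ω

3520 Ω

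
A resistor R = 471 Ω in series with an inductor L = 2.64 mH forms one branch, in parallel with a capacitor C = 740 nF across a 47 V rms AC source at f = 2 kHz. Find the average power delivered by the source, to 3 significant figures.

ω = 2πf = 12570 rad/s
X_L = ωL = 33.2 Ω
X_C = 1/(ωC) = 108 Ω
Branch 1 (R+jX_L): Z₁ = 471 + j33.2 Ω, |Z₁| = 472 Ω
Branch 2 (−jX_C): Z₂ = −j108 Ω
Parallel: Z = Z₁Z₂/(Z₁+Z₂), |Z| = 106 Ω, ∠Z = -77.0°
I = V/|Z| = 441 mA
P = VI cos φ = 47 × 0.441 × cos(-77.0°) = 4.67 W

4.67 W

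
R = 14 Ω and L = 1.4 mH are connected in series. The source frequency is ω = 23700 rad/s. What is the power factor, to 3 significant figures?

X_L = ωL = 33.2 Ω
Z = 14.0 + j33.2 Ω
|Z| = √(14.0² + 33.2²) = 36.0 Ω
∠Z = arctan(33.2/14.0) = 67.1°
cos φ = cos(67.1°) = 0.389

0.389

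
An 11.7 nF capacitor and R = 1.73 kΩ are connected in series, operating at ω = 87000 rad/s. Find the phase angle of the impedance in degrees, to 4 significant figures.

-29.59°

X_C = 1/(ωC) = 982.4 Ω
Z = 1730 − j982.4 Ω
|Z| = √(1730² + 982.4²) = 1989 Ω
∠Z = arctan(-982.4/1730) = -29.59°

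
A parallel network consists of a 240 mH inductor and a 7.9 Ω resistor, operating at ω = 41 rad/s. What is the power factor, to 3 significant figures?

X_L = ωL = 9.84 Ω
Parallel: admittances add. Y = 1/R + 1/(jωL)
Y = (0.127 − j0.102) S
|Y| = 0.162 S → |Z| = 1/|Y| = 6.16 Ω, ∠Z = −∠Y = 38.8°
cos φ = cos(38.8°) = 0.780

0.780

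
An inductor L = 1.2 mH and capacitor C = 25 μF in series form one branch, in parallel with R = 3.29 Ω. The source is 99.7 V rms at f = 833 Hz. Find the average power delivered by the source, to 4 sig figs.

ω = 2πf = 5234 rad/s
X_L = ωL = 6.281 Ω
X_C = 1/(ωC) = 7.642 Ω
Branch 1: Z₁ = R = 3.290 Ω
Branch 2 (series LC): Z₂ = j(X_L − X_C) = −j1.362 Ω
Parallel: Z = Z₁Z₂/(Z₁+Z₂), |Z| = 1.258 Ω, ∠Z = -67.51°
I = V/|Z| = 79.23 A
P = VI cos φ = 99.7 × 79.23 × cos(-67.51°) = 3.021 kW

3.021 kW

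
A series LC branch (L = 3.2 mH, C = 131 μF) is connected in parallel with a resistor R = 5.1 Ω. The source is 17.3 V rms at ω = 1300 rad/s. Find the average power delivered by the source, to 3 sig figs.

58.7 W

X_L = ωL = 4.16 Ω
X_C = 1/(ωC) = 5.87 Ω
Branch 1: Z₁ = R = 5.10 Ω
Branch 2 (series LC): Z₂ = j(X_L − X_C) = −j1.71 Ω
Parallel: Z = Z₁Z₂/(Z₁+Z₂), |Z| = 1.62 Ω, ∠Z = -71.4°
I = V/|Z| = 10.7 A
P = VI cos φ = 17.3 × 10.7 × cos(-71.4°) = 58.7 W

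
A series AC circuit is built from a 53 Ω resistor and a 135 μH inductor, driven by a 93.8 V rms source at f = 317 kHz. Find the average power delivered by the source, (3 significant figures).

ω = 2πf = 1.992e+06 rad/s
X_L = ωL = 269 Ω
Z = 53.0 + j269 Ω
|Z| = √(53.0² + 269²) = 274 Ω
∠Z = arctan(269/53.0) = 78.8°
I = V/|Z| = 342 mA
P = VI cos φ = 93.8 × 0.342 × cos(78.8°) = 6.21 W

6.21 W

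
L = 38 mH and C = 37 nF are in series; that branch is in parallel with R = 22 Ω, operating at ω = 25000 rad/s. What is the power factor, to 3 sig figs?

X_L = ωL = 950 Ω
X_C = 1/(ωC) = 1080 Ω
Branch 1: Z₁ = R = 22.0 Ω
Branch 2 (series LC): Z₂ = j(X_L − X_C) = −j131 Ω
Parallel: Z = Z₁Z₂/(Z₁+Z₂), |Z| = 21.7 Ω, ∠Z = -9.53°
cos φ = cos(-9.53°) = 0.986

0.986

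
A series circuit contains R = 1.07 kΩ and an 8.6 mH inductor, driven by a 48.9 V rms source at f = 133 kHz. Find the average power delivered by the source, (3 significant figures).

ω = 2πf = 835700 rad/s
X_L = ωL = 7190 Ω
Z = 1070 + j7190 Ω
|Z| = √(1070² + 7190²) = 7270 Ω
∠Z = arctan(7190/1070) = 81.5°
I = V/|Z| = 6.73 mA
P = VI cos φ = 48.9 × 0.00673 × cos(81.5°) = 48.5 mW

48.5 mW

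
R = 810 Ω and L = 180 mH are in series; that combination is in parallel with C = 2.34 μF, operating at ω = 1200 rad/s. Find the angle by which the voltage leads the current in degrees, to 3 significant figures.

-65.3°

X_L = ωL = 216 Ω
X_C = 1/(ωC) = 356 Ω
Branch 1 (R+jX_L): Z₁ = 810 + j216 Ω, |Z₁| = 838 Ω
Branch 2 (−jX_C): Z₂ = −j356 Ω
Parallel: Z = Z₁Z₂/(Z₁+Z₂), |Z| = 363 Ω, ∠Z = -65.3°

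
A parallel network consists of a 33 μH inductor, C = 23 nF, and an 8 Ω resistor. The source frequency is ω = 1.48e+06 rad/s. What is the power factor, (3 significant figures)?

0.994

X_L = ωL = 48.8 Ω
X_C = 1/(ωC) = 29.4 Ω
Parallel: admittances add. Y = 1/R + 1/(jωL) + jωC
Y = (0.125 + j0.0136) S
|Y| = 0.126 S → |Z| = 1/|Y| = 7.95 Ω, ∠Z = −∠Y = -6.19°
cos φ = cos(-6.19°) = 0.994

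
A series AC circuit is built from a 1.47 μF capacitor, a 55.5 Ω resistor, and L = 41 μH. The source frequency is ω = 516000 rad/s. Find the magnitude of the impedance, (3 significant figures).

X_L = ωL = 21.2 Ω
X_C = 1/(ωC) = 1.32 Ω
Net reactance X = X_L − X_C = 19.8 Ω
Z = 55.5 + j19.8 Ω
|Z| = √(55.5² + 19.8²) = 58.9 Ω

58.9 Ω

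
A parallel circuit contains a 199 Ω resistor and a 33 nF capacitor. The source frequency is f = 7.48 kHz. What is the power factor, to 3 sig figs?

ω = 2πf = 47000 rad/s
X_C = 1/(ωC) = 645 Ω
Parallel: admittances add. Y = 1/R + jωC
Y = (0.00503 + j0.00155) S
|Y| = 0.00526 S → |Z| = 1/|Y| = 190 Ω, ∠Z = −∠Y = -17.2°
cos φ = cos(-17.2°) = 0.956

0.956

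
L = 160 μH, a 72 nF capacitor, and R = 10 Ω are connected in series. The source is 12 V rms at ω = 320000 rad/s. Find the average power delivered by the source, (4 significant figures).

8.955 W

X_L = ωL = 51.20 Ω
X_C = 1/(ωC) = 43.40 Ω
Net reactance X = X_L − X_C = 7.797 Ω
Z = 10.00 + j7.797 Ω
|Z| = √(10.00² + 7.797²) = 12.68 Ω
∠Z = arctan(7.797/10.00) = 37.94°
I = V/|Z| = 946.3 mA
P = VI cos φ = 12 × 0.9463 × cos(37.94°) = 8.955 W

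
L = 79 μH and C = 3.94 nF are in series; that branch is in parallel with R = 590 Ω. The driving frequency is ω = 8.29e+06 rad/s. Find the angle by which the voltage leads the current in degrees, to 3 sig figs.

43.4°

X_L = ωL = 655 Ω
X_C = 1/(ωC) = 30.6 Ω
Branch 1: Z₁ = R = 590 Ω
Branch 2 (series LC): Z₂ = j(X_L − X_C) = j624 Ω
Parallel: Z = Z₁Z₂/(Z₁+Z₂), |Z| = 429 Ω, ∠Z = 43.4°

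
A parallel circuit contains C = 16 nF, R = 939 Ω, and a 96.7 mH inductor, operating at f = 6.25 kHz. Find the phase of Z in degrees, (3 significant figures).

-18.9°

ω = 2πf = 39270 rad/s
X_L = ωL = 3800 Ω
X_C = 1/(ωC) = 1590 Ω
Parallel: admittances add. Y = 1/R + 1/(jωL) + jωC
Y = (0.00106 + j0.000365) S
|Y| = 0.00113 S → |Z| = 1/|Y| = 888 Ω, ∠Z = −∠Y = -18.9°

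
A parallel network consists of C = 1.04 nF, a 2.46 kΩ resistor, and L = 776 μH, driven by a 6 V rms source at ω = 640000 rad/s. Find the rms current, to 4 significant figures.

X_L = ωL = 496.6 Ω
X_C = 1/(ωC) = 1502 Ω
Parallel: admittances add. Y = 1/R + 1/(jωL) + jωC
Y = (0.0004065 − j0.001348) S
|Y| = 0.001408 S → |Z| = 1/|Y| = 710.3 Ω, ∠Z = −∠Y = 73.22°
I = V/|Z| = 6/710.3 = 8.447 mA

8.447 mA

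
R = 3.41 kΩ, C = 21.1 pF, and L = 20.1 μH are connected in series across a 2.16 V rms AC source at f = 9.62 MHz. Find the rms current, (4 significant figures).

628.4 μA

ω = 2πf = 6.044e+07 rad/s
X_L = ωL = 1215 Ω
X_C = 1/(ωC) = 784.1 Ω
Net reactance X = X_L − X_C = 430.8 Ω
Z = 3410 + j430.8 Ω
|Z| = √(3410² + 430.8²) = 3437 Ω
I = V/|Z| = 2.16/3437 = 628.4 μA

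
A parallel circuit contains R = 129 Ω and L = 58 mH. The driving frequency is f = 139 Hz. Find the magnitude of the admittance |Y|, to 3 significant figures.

ω = 2πf = 873.4 rad/s
X_L = ωL = 50.7 Ω
Parallel: admittances add. Y = 1/R + 1/(jωL)
Y = (0.00775 − j0.0197) S
|Y| = 0.0212 S → |Z| = 1/|Y| = 47.2 Ω, ∠Z = −∠Y = 68.6°

21.2 mS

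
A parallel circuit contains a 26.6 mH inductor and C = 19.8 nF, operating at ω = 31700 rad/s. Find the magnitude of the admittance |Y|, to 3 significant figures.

X_L = ωL = 843 Ω
X_C = 1/(ωC) = 1590 Ω
Parallel: admittances add. Y = 1/(jωL) + jωC
Y = (0 − j0.000558) S
|Y| = 0.000558 S → |Z| = 1/|Y| = 1790 Ω, ∠Z = −∠Y = 90.0°

558 μS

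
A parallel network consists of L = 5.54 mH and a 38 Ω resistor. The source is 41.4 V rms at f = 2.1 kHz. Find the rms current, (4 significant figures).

1.228 A

ω = 2πf = 13190 rad/s
X_L = ωL = 73.10 Ω
Parallel: admittances add. Y = 1/R + 1/(jωL)
Y = (0.02632 − j0.01368) S
|Y| = 0.02966 S → |Z| = 1/|Y| = 33.72 Ω, ∠Z = −∠Y = 27.47°
I = V/|Z| = 41.4/33.72 = 1.228 A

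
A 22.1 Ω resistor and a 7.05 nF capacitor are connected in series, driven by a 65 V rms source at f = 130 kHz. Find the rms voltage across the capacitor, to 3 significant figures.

ω = 2πf = 816800 rad/s
X_C = 1/(ωC) = 174 Ω
Z = 22.1 − j174 Ω
|Z| = √(22.1² + 174²) = 175 Ω
I = V/|Z| = 371 mA
V_C = I·|Z_C| = 0.371 × 174 = 64.5 V

64.5 V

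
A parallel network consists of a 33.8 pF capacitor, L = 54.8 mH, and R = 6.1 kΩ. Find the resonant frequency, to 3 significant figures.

117 kHz

ω₀ = 1/√(LC) = 1/√(0.0548 × 3.38e-11) = 734800 rad/s
f₀ = ω₀/(2π) = 117 kHz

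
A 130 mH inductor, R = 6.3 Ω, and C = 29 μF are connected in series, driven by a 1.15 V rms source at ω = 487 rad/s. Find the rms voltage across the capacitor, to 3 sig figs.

X_L = ωL = 63.3 Ω
X_C = 1/(ωC) = 70.8 Ω
Net reactance X = X_L − X_C = -7.50 Ω
Z = 6.30 − j7.50 Ω
|Z| = √(6.30² + 7.50²) = 9.79 Ω
I = V/|Z| = 117 mA
V_C = I·|Z_C| = 0.117 × 70.8 = 8.32 V

8.32 V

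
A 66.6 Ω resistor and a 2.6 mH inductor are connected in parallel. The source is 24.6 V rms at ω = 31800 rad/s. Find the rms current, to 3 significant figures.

474 mA

X_L = ωL = 82.7 Ω
Parallel: admittances add. Y = 1/R + 1/(jωL)
Y = (0.0150 − j0.0121) S
|Y| = 0.0193 S → |Z| = 1/|Y| = 51.9 Ω, ∠Z = −∠Y = 38.9°
I = V/|Z| = 24.6/51.9 = 474 mA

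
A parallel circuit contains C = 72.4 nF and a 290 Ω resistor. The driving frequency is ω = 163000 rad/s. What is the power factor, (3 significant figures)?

0.280

X_C = 1/(ωC) = 84.7 Ω
Parallel: admittances add. Y = 1/R + jωC
Y = (0.00345 + j0.0118) S
|Y| = 0.0123 S → |Z| = 1/|Y| = 81.3 Ω, ∠Z = −∠Y = -73.7°
cos φ = cos(-73.7°) = 0.280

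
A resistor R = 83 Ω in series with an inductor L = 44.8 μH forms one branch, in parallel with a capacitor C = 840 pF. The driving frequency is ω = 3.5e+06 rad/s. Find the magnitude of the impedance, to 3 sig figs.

300 Ω

X_L = ωL = 157 Ω
X_C = 1/(ωC) = 340 Ω
Branch 1 (R+jX_L): Z₁ = 83.0 + j157 Ω, |Z₁| = 177 Ω
Branch 2 (−jX_C): Z₂ = −j340 Ω
Parallel: Z = Z₁Z₂/(Z₁+Z₂), |Z| = 300 Ω, ∠Z = 37.7°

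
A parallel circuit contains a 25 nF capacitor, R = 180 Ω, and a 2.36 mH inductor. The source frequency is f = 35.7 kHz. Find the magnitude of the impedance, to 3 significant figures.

ω = 2πf = 224300 rad/s
X_L = ωL = 529 Ω
X_C = 1/(ωC) = 178 Ω
Parallel: admittances add. Y = 1/R + 1/(jωL) + jωC
Y = (0.00556 + j0.00372) S
|Y| = 0.00669 S → |Z| = 1/|Y| = 150 Ω, ∠Z = −∠Y = -33.8°

150 Ω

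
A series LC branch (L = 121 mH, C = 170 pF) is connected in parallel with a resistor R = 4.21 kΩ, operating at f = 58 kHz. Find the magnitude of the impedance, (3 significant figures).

ω = 2πf = 364400 rad/s
X_L = ωL = 44100 Ω
X_C = 1/(ωC) = 16100 Ω
Branch 1: Z₁ = R = 4210 Ω
Branch 2 (series LC): Z₂ = j(X_L − X_C) = j28000 Ω
Parallel: Z = Z₁Z₂/(Z₁+Z₂), |Z| = 4160 Ω, ∠Z = 8.56°

4160 Ω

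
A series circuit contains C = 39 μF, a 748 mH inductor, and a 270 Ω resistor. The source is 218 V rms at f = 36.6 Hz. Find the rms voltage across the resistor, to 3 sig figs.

213 V

ω = 2πf = 230.0 rad/s
X_L = ωL = 172 Ω
X_C = 1/(ωC) = 111 Ω
Net reactance X = X_L − X_C = 60.5 Ω
Z = 270 + j60.5 Ω
|Z| = √(270² + 60.5²) = 277 Ω
I = V/|Z| = 788 mA
V_R = I·|Z_R| = 0.788 × 270 = 213 V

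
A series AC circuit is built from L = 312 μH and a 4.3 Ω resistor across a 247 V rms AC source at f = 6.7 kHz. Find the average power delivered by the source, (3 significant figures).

ω = 2πf = 42100 rad/s
X_L = ωL = 13.1 Ω
Z = 4.30 + j13.1 Ω
|Z| = √(4.30² + 13.1²) = 13.8 Ω
∠Z = arctan(13.1/4.30) = 71.9°
I = V/|Z| = 17.9 A
P = VI cos φ = 247 × 17.9 × cos(71.9°) = 1.37 kW

1.37 kW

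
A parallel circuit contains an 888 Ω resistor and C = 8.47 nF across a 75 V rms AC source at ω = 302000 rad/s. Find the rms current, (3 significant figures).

X_C = 1/(ωC) = 391 Ω
Parallel: admittances add. Y = 1/R + jωC
Y = (0.00113 + j0.00256) S
|Y| = 0.00279 S → |Z| = 1/|Y| = 358 Ω, ∠Z = −∠Y = -66.2°
I = V/|Z| = 75/358 = 210 mA

210 mA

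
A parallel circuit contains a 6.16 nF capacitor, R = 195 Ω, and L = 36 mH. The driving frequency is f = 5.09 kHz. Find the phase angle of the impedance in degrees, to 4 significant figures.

7.461°

ω = 2πf = 31980 rad/s
X_L = ωL = 1151 Ω
X_C = 1/(ωC) = 5076 Ω
Parallel: admittances add. Y = 1/R + 1/(jωL) + jωC
Y = (0.005128 − j0.0006716) S
|Y| = 0.005172 S → |Z| = 1/|Y| = 193.3 Ω, ∠Z = −∠Y = 7.461°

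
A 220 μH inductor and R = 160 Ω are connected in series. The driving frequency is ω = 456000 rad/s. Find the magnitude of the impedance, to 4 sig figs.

X_L = ωL = 100.3 Ω
Z = 160.0 + j100.3 Ω
|Z| = √(160.0² + 100.3²) = 188.8 Ω

188.8 Ω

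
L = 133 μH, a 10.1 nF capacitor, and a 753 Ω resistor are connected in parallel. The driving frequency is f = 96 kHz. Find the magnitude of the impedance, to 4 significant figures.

153.6 Ω

ω = 2πf = 603200 rad/s
X_L = ωL = 80.22 Ω
X_C = 1/(ωC) = 164.1 Ω
Parallel: admittances add. Y = 1/R + 1/(jωL) + jωC
Y = (0.001328 − j0.006373) S
|Y| = 0.006510 S → |Z| = 1/|Y| = 153.6 Ω, ∠Z = −∠Y = 78.23°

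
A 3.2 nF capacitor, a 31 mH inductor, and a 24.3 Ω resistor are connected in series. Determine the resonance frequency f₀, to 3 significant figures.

ω₀ = 1/√(LC) = 1/√(0.031 × 3.2e-09) = 100400 rad/s
f₀ = ω₀/(2π) = 16.0 kHz

16.0 kHz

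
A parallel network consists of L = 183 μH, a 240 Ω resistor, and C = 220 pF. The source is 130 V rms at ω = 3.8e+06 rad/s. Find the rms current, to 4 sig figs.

X_L = ωL = 695.4 Ω
X_C = 1/(ωC) = 1196 Ω
Parallel: admittances add. Y = 1/R + 1/(jωL) + jωC
Y = (0.004167 − j0.0006020) S
|Y| = 0.004210 S → |Z| = 1/|Y| = 237.5 Ω, ∠Z = −∠Y = 8.221°
I = V/|Z| = 130/237.5 = 547.3 mA

547.3 mA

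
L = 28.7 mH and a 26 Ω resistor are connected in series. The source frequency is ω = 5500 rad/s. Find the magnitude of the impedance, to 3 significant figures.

160 Ω

X_L = ωL = 158 Ω
Z = 26.0 + j158 Ω
|Z| = √(26.0² + 158²) = 160 Ω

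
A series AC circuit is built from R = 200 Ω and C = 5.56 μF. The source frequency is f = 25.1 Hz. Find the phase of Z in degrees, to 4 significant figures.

-80.05°

ω = 2πf = 157.7 rad/s
X_C = 1/(ωC) = 1140 Ω
Z = 200.0 − j1140 Ω
|Z| = √(200.0² + 1140²) = 1158 Ω
∠Z = arctan(-1140/200.0) = -80.05°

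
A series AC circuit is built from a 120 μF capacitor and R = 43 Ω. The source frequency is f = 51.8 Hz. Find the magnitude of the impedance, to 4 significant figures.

50.05 Ω

ω = 2πf = 325.5 rad/s
X_C = 1/(ωC) = 25.60 Ω
Z = 43.00 − j25.60 Ω
|Z| = √(43.00² + 25.60²) = 50.05 Ω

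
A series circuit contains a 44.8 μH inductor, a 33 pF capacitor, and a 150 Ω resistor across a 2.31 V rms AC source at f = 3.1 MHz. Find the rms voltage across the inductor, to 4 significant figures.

ω = 2πf = 1.948e+07 rad/s
X_L = ωL = 872.6 Ω
X_C = 1/(ωC) = 1556 Ω
Net reactance X = X_L − X_C = -683.2 Ω
Z = 150.0 − j683.2 Ω
|Z| = √(150.0² + 683.2²) = 699.4 Ω
I = V/|Z| = 3.303 mA
V_L = I·|Z_L| = 0.003303 × 872.6 = 2.882 V

2.882 V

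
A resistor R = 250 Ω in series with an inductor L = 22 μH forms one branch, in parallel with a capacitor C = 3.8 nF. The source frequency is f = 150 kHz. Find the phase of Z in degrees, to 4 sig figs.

-39.30°

ω = 2πf = 942500 rad/s
X_L = ωL = 20.73 Ω
X_C = 1/(ωC) = 279.2 Ω
Branch 1 (R+jX_L): Z₁ = 250.0 + j20.73 Ω, |Z₁| = 250.9 Ω
Branch 2 (−jX_C): Z₂ = −j279.2 Ω
Parallel: Z = Z₁Z₂/(Z₁+Z₂), |Z| = 194.8 Ω, ∠Z = -39.30°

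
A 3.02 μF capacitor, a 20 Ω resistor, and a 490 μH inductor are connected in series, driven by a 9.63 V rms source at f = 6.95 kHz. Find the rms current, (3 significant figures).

ω = 2πf = 43670 rad/s
X_L = ωL = 21.4 Ω
X_C = 1/(ωC) = 7.58 Ω
Net reactance X = X_L − X_C = 13.8 Ω
Z = 20.0 + j13.8 Ω
|Z| = √(20.0² + 13.8²) = 24.3 Ω
I = V/|Z| = 9.63/24.3 = 396 mA

396 mA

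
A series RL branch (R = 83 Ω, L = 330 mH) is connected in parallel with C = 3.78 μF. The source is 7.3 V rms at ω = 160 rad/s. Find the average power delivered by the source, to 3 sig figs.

457 mW

X_L = ωL = 52.8 Ω
X_C = 1/(ωC) = 1650 Ω
Branch 1 (R+jX_L): Z₁ = 83.0 + j52.8 Ω, |Z₁| = 98.4 Ω
Branch 2 (−jX_C): Z₂ = −j1650 Ω
Parallel: Z = Z₁Z₂/(Z₁+Z₂), |Z| = 101 Ω, ∠Z = 29.5°
I = V/|Z| = 71.9 mA
P = VI cos φ = 7.3 × 0.0719 × cos(29.5°) = 457 mW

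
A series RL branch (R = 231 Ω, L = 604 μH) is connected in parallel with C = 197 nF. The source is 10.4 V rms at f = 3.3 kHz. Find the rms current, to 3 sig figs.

60.2 mA

ω = 2πf = 20730 rad/s
X_L = ωL = 12.5 Ω
X_C = 1/(ωC) = 245 Ω
Branch 1 (R+jX_L): Z₁ = 231 + j12.5 Ω, |Z₁| = 231 Ω
Branch 2 (−jX_C): Z₂ = −j245 Ω
Parallel: Z = Z₁Z₂/(Z₁+Z₂), |Z| = 173 Ω, ∠Z = -41.7°
I = V/|Z| = 10.4/173 = 60.2 mA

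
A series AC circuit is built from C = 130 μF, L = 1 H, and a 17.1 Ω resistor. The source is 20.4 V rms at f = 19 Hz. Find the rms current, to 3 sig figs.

355 mA

ω = 2πf = 119.4 rad/s
X_L = ωL = 119 Ω
X_C = 1/(ωC) = 64.4 Ω
Net reactance X = X_L − X_C = 54.9 Ω
Z = 17.1 + j54.9 Ω
|Z| = √(17.1² + 54.9²) = 57.5 Ω
I = V/|Z| = 20.4/57.5 = 355 mA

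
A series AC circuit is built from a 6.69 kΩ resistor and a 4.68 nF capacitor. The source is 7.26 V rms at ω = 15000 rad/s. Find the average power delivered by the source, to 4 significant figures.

X_C = 1/(ωC) = 14250 Ω
Z = 6690 − j14250 Ω
|Z| = √(6690² + 14250²) = 15740 Ω
∠Z = arctan(-14250/6690) = -64.84°
I = V/|Z| = 461.3 μA
P = VI cos φ = 7.26 × 0.0004613 × cos(-64.84°) = 1.424 mW

1.424 mW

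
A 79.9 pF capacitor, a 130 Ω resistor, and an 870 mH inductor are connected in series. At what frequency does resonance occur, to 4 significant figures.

19.09 kHz

ω₀ = 1/√(LC) = 1/√(0.87 × 7.99e-11) = 119900 rad/s
f₀ = ω₀/(2π) = 19.09 kHz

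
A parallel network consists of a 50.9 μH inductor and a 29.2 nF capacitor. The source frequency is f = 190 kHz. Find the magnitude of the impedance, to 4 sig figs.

ω = 2πf = 1.194e+06 rad/s
X_L = ωL = 60.76 Ω
X_C = 1/(ωC) = 28.69 Ω
Parallel: admittances add. Y = 1/(jωL) + jωC
Y = (0 + j0.01840) S
|Y| = 0.01840 S → |Z| = 1/|Y| = 54.34 Ω, ∠Z = −∠Y = -90.00°

54.34 Ω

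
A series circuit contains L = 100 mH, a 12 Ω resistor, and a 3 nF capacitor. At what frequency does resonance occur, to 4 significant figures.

9.189 kHz

ω₀ = 1/√(LC) = 1/√(0.1 × 3e-09) = 57740 rad/s
f₀ = ω₀/(2π) = 9.189 kHz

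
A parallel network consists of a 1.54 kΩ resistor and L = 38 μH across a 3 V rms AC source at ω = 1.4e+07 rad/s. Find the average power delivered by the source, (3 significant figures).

X_L = ωL = 532 Ω
Parallel: admittances add. Y = 1/R + 1/(jωL)
Y = (0.000649 − j0.00188) S
|Y| = 0.00199 S → |Z| = 1/|Y| = 503 Ω, ∠Z = −∠Y = 70.9°
I = V/|Z| = 5.97 mA
P = VI cos φ = 3 × 0.00597 × cos(70.9°) = 5.84 mW

5.84 mW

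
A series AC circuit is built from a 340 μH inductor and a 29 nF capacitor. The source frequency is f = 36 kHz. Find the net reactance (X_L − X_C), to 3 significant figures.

-75.5 Ω

ω = 2πf = 226200 rad/s
X_L = ωL = 76.9 Ω
X_C = 1/(ωC) = 152 Ω
X = 76.9 − 152 = -75.5 Ω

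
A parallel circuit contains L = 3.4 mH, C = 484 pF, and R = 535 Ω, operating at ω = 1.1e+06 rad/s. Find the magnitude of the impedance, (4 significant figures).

X_L = ωL = 3740 Ω
X_C = 1/(ωC) = 1878 Ω
Parallel: admittances add. Y = 1/R + 1/(jωL) + jωC
Y = (0.001869 + j0.0002650) S
|Y| = 0.001888 S → |Z| = 1/|Y| = 529.7 Ω, ∠Z = −∠Y = -8.070°

529.7 Ω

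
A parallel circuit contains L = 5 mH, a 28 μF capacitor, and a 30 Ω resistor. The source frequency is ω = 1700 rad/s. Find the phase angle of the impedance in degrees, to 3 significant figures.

X_L = ωL = 8.50 Ω
X_C = 1/(ωC) = 21.0 Ω
Parallel: admittances add. Y = 1/R + 1/(jωL) + jωC
Y = (0.0333 − j0.0700) S
|Y| = 0.0776 S → |Z| = 1/|Y| = 12.9 Ω, ∠Z = −∠Y = 64.6°

64.6°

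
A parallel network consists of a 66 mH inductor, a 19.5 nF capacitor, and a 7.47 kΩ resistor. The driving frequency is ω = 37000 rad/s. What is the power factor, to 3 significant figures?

X_L = ωL = 2440 Ω
X_C = 1/(ωC) = 1390 Ω
Parallel: admittances add. Y = 1/R + 1/(jωL) + jωC
Y = (0.000134 + j0.000312) S
|Y| = 0.000340 S → |Z| = 1/|Y| = 2950 Ω, ∠Z = −∠Y = -66.8°
cos φ = cos(-66.8°) = 0.394

0.394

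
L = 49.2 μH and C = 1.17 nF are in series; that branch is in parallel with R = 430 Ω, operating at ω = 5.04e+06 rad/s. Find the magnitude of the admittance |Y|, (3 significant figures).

13.0 mS

X_L = ωL = 248 Ω
X_C = 1/(ωC) = 170 Ω
Branch 1: Z₁ = R = 430 Ω
Branch 2 (series LC): Z₂ = j(X_L − X_C) = j78.4 Ω
Parallel: Z = Z₁Z₂/(Z₁+Z₂), |Z| = 77.1 Ω, ∠Z = 79.7°
|Y| = 1/|Z| = 13.0 mS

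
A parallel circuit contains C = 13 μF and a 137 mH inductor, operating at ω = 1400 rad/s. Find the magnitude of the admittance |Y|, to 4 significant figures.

12.99 mS

X_L = ωL = 191.8 Ω
X_C = 1/(ωC) = 54.95 Ω
Parallel: admittances add. Y = 1/(jωL) + jωC
Y = (0 + j0.01299) S
|Y| = 0.01299 S → |Z| = 1/|Y| = 77.00 Ω, ∠Z = −∠Y = -90.00°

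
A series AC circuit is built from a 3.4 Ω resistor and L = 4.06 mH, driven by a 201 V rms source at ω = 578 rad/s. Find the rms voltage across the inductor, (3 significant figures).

114 V

X_L = ωL = 2.35 Ω
Z = 3.40 + j2.35 Ω
|Z| = √(3.40² + 2.35²) = 4.13 Ω
I = V/|Z| = 48.7 A
V_L = I·|Z_L| = 48.7 × 2.35 = 114 V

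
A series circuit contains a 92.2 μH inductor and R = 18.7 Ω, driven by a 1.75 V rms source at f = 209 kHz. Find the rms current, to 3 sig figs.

ω = 2πf = 1.313e+06 rad/s
X_L = ωL = 121 Ω
Z = 18.7 + j121 Ω
|Z| = √(18.7² + 121²) = 123 Ω
I = V/|Z| = 1.75/123 = 14.3 mA

14.3 mA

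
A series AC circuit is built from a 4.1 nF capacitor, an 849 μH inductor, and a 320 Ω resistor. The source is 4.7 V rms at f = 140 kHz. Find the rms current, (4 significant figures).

8.271 mA

ω = 2πf = 879600 rad/s
X_L = ωL = 746.8 Ω
X_C = 1/(ωC) = 277.3 Ω
Net reactance X = X_L − X_C = 469.5 Ω
Z = 320.0 + j469.5 Ω
|Z| = √(320.0² + 469.5²) = 568.2 Ω
I = V/|Z| = 4.7/568.2 = 8.271 mA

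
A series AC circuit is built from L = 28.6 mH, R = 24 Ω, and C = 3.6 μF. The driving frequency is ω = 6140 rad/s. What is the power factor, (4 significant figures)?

X_L = ωL = 175.6 Ω
X_C = 1/(ωC) = 45.24 Ω
Net reactance X = X_L − X_C = 130.4 Ω
Z = 24.00 + j130.4 Ω
|Z| = √(24.00² + 130.4²) = 132.6 Ω
∠Z = arctan(130.4/24.00) = 79.57°
cos φ = cos(79.57°) = 0.1811

0.1811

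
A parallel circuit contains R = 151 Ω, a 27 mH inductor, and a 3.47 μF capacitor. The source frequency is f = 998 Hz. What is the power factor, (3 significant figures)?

0.385

ω = 2πf = 6271 rad/s
X_L = ωL = 169 Ω
X_C = 1/(ωC) = 46.0 Ω
Parallel: admittances add. Y = 1/R + 1/(jωL) + jωC
Y = (0.00662 + j0.0159) S
|Y| = 0.0172 S → |Z| = 1/|Y| = 58.2 Ω, ∠Z = −∠Y = -67.3°
cos φ = cos(-67.3°) = 0.385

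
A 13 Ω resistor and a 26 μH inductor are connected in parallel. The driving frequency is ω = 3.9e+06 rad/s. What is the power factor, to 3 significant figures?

0.992

X_L = ωL = 101 Ω
Parallel: admittances add. Y = 1/R + 1/(jωL)
Y = (0.0769 − j0.00986) S
|Y| = 0.0776 S → |Z| = 1/|Y| = 12.9 Ω, ∠Z = −∠Y = 7.31°
cos φ = cos(7.31°) = 0.992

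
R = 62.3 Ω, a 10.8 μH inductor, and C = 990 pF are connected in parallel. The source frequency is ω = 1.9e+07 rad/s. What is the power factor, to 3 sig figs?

X_L = ωL = 205 Ω
X_C = 1/(ωC) = 53.2 Ω
Parallel: admittances add. Y = 1/R + 1/(jωL) + jωC
Y = (0.0161 + j0.0139) S
|Y| = 0.0213 S → |Z| = 1/|Y| = 47.0 Ω, ∠Z = −∠Y = -41.0°
cos φ = cos(-41.0°) = 0.755

0.755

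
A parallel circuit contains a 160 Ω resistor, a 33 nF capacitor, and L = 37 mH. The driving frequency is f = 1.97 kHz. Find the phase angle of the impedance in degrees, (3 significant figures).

ω = 2πf = 12380 rad/s
X_L = ωL = 458 Ω
X_C = 1/(ωC) = 2450 Ω
Parallel: admittances add. Y = 1/R + 1/(jωL) + jωC
Y = (0.00625 − j0.00178) S
|Y| = 0.00650 S → |Z| = 1/|Y| = 154 Ω, ∠Z = −∠Y = 15.9°

15.9°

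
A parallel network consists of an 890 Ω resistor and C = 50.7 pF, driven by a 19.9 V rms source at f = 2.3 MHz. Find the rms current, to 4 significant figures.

ω = 2πf = 1.445e+07 rad/s
X_C = 1/(ωC) = 1365 Ω
Parallel: admittances add. Y = 1/R + jωC
Y = (0.001124 + j0.0007327) S
|Y| = 0.001341 S → |Z| = 1/|Y| = 745.5 Ω, ∠Z = −∠Y = -33.11°
I = V/|Z| = 19.9/745.5 = 26.69 mA

26.69 mA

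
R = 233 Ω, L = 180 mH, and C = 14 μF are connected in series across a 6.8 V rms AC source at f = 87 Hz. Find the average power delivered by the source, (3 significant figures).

195 mW

ω = 2πf = 546.6 rad/s
X_L = ωL = 98.4 Ω
X_C = 1/(ωC) = 131 Ω
Net reactance X = X_L − X_C = -32.3 Ω
Z = 233 − j32.3 Ω
|Z| = √(233² + 32.3²) = 235 Ω
∠Z = arctan(-32.3/233) = -7.89°
I = V/|Z| = 28.9 mA
P = VI cos φ = 6.8 × 0.0289 × cos(-7.89°) = 195 mW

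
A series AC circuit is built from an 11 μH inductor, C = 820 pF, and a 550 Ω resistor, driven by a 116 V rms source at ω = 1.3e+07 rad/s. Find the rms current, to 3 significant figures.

X_L = ωL = 143 Ω
X_C = 1/(ωC) = 93.8 Ω
Net reactance X = X_L − X_C = 49.2 Ω
Z = 550 + j49.2 Ω
|Z| = √(550² + 49.2²) = 552 Ω
I = V/|Z| = 116/552 = 210 mA

210 mA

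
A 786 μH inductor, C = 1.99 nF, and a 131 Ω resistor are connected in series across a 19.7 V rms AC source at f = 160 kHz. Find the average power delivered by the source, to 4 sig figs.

501.2 mW

ω = 2πf = 1.005e+06 rad/s
X_L = ωL = 790.2 Ω
X_C = 1/(ωC) = 499.9 Ω
Net reactance X = X_L − X_C = 290.3 Ω
Z = 131.0 + j290.3 Ω
|Z| = √(131.0² + 290.3²) = 318.5 Ω
∠Z = arctan(290.3/131.0) = 65.71°
I = V/|Z| = 61.85 mA
P = VI cos φ = 19.7 × 0.06185 × cos(65.71°) = 501.2 mW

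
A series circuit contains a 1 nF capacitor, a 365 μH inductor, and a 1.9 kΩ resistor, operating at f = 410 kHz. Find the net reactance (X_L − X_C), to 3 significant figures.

552 Ω

ω = 2πf = 2.576e+06 rad/s
X_L = ωL = 940 Ω
X_C = 1/(ωC) = 388 Ω
X = 940 − 388 = 552 Ω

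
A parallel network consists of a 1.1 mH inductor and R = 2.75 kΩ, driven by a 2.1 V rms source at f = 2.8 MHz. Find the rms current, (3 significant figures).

ω = 2πf = 1.759e+07 rad/s
X_L = ωL = 19400 Ω
Parallel: admittances add. Y = 1/R + 1/(jωL)
Y = (0.000364 − j5.17e-05) S
|Y| = 0.000367 S → |Z| = 1/|Y| = 2720 Ω, ∠Z = −∠Y = 8.09°
I = V/|Z| = 2.1/2720 = 771 μA

771 μA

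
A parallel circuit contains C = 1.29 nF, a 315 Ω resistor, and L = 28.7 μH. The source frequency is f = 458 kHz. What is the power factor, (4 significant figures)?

ω = 2πf = 2.878e+06 rad/s
X_L = ωL = 82.59 Ω
X_C = 1/(ωC) = 269.4 Ω
Parallel: admittances add. Y = 1/R + 1/(jωL) + jωC
Y = (0.003175 − j0.008396) S
|Y| = 0.008976 S → |Z| = 1/|Y| = 111.4 Ω, ∠Z = −∠Y = 69.29°
cos φ = cos(69.29°) = 0.3537

0.3537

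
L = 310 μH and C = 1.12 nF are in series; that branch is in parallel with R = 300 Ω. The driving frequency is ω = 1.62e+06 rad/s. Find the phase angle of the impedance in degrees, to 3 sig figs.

-80.7°

X_L = ωL = 502 Ω
X_C = 1/(ωC) = 551 Ω
Branch 1: Z₁ = R = 300 Ω
Branch 2 (series LC): Z₂ = j(X_L − X_C) = −j48.9 Ω
Parallel: Z = Z₁Z₂/(Z₁+Z₂), |Z| = 48.3 Ω, ∠Z = -80.7°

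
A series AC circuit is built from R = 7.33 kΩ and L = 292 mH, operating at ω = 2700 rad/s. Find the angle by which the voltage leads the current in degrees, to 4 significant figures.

6.139°

X_L = ωL = 788.4 Ω
Z = 7330 + j788.4 Ω
|Z| = √(7330² + 788.4²) = 7372 Ω
∠Z = arctan(788.4/7330) = 6.139°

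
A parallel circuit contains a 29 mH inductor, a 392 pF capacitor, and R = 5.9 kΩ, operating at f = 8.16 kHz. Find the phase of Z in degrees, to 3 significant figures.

75.4°

ω = 2πf = 51270 rad/s
X_L = ωL = 1490 Ω
X_C = 1/(ωC) = 49800 Ω
Parallel: admittances add. Y = 1/R + 1/(jωL) + jωC
Y = (0.000169 − j0.000652) S
|Y| = 0.000674 S → |Z| = 1/|Y| = 1480 Ω, ∠Z = −∠Y = 75.4°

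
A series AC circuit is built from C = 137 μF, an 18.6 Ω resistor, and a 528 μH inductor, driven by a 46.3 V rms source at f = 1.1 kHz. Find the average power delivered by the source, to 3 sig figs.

113 W

ω = 2πf = 6912 rad/s
X_L = ωL = 3.65 Ω
X_C = 1/(ωC) = 1.06 Ω
Net reactance X = X_L − X_C = 2.59 Ω
Z = 18.6 + j2.59 Ω
|Z| = √(18.6² + 2.59²) = 18.8 Ω
∠Z = arctan(2.59/18.6) = 7.94°
I = V/|Z| = 2.47 A
P = VI cos φ = 46.3 × 2.47 × cos(7.94°) = 113 W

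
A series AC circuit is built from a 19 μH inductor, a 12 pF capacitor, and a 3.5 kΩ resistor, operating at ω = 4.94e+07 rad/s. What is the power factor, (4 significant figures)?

X_L = ωL = 938.6 Ω
X_C = 1/(ωC) = 1687 Ω
Net reactance X = X_L − X_C = -748.3 Ω
Z = 3500 − j748.3 Ω
|Z| = √(3500² + 748.3²) = 3579 Ω
∠Z = arctan(-748.3/3500) = -12.07°
cos φ = cos(-12.07°) = 0.9779

0.9779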